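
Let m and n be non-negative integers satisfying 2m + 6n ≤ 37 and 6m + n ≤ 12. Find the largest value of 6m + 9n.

54

(m,n)=(0,6) is feasible, giving 54.
(m,n)=(1,5) is feasible, giving 51.
(m,n)=(0,5) is feasible, giving 45.
No feasible integer point exceeds 54.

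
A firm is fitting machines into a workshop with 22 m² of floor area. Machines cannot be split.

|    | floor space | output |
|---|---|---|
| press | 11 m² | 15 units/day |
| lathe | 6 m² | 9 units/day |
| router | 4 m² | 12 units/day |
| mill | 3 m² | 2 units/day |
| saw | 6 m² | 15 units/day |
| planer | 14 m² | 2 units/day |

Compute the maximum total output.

42

Take press, router, and saw: floor space 11 + 4 + 6 = 21 ≤ 22, output 15 + 12 + 15 = 42.
No other feasible combination does better.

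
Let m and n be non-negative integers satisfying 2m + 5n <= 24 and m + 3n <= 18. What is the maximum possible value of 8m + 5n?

(m,n)=(12,0): 2·12+5·0=24≤24, 1·12+3·0=12≤18, objective 96.
(m,n)=(11,0): 2·11+5·0=22≤24, 1·11+3·0=11≤18, objective 88.
Maximum is 96 at (m,n)=(12,0).

96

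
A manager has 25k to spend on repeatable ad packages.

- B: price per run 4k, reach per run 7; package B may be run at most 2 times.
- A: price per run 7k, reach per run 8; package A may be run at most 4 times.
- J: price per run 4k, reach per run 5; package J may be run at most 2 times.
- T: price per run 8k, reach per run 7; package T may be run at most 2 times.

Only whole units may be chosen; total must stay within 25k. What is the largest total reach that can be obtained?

32

Take 2×B, 1×A, and 2×J: price 23 ≤ 25, reach 2·7 + 1·8 + 2·5 = 32.
B has the best ratio (7/4) and is taken to its limit of 2; remaining capacity is filled optimally with the others.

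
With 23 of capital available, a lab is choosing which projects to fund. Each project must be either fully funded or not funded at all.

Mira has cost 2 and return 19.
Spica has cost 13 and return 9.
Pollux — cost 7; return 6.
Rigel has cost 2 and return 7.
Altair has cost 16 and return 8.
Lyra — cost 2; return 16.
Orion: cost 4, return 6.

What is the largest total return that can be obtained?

This is a 0-1 knapsack instance.
Allowing fractional choices, the relaxed optimum would be about 58.2, but projects are indivisible.
Mira + Spica + Rigel + Lyra + Orion: cost 2 + 13 + 2 + 2 + 4 = 23 ≤ 23, return 19 + 9 + 7 + 16 + 6 = 57.
Mira + Spica + Rigel + Lyra: cost 2 + 13 + 2 + 2 = 19 ≤ 23, return 19 + 9 + 7 + 16 = 51.
Mira + Pollux + Rigel + Lyra + Orion: cost 2 + 7 + 2 + 2 + 4 = 17 ≤ 23, return 19 + 6 + 7 + 16 + 6 = 54.
Best is Mira, Spica, Rigel, Lyra, and Orion with total return 57.

57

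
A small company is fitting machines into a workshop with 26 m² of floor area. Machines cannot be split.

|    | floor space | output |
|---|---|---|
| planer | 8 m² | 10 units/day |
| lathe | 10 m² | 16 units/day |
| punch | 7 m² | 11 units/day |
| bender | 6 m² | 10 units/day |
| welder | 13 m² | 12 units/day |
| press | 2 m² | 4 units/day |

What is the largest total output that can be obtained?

lathe + punch + bender + press: floor space 10 + 7 + 6 + 2 = 25 ≤ 26, output 16 + 11 + 10 + 4 = 41.
planer + lathe + bender + press: floor space 8 + 10 + 6 + 2 = 26 ≤ 26, output 10 + 16 + 10 + 4 = 40.
Best is lathe, punch, bender, and press with total output 41.

41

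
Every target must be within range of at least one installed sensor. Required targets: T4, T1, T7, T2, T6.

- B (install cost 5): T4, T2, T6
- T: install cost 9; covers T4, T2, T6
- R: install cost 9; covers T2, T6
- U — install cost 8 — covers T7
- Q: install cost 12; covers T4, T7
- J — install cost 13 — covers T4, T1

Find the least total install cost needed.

26

Choose B, U, and J: together they cover T4, T1, T7, T2, T6 — every target.
Total install cost: 5 + 8 + 13 = 26.
No cover costs less than 26.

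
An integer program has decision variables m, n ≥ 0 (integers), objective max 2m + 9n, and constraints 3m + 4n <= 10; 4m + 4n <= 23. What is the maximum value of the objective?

18

The continuous relaxation peaks at (0, 2.5) with value 22.50; rounding to a feasible lattice point costs some objective.
(m,n)=(0,2): 3·0+4·2=8≤10, 4·0+4·2=8≤23, objective 18.
(m,n)=(1,1): 3·1+4·1=7≤10, 4·1+4·1=8≤23, objective 11.
(m,n)=(0,1): 3·0+4·1=4≤10, 4·0+4·1=4≤23, objective 9.
No feasible integer point exceeds 18.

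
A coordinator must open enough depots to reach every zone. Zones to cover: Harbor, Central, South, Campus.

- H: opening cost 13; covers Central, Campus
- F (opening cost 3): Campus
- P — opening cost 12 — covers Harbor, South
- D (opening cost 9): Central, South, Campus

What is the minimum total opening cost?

This is an integer covering problem.
The greedy cost-per-new-zone heuristic would pick F, D, and P for 24, but a cheaper cover exists.
Choose P and D: together they cover Harbor, Central, South, Campus — every zone.
Total opening cost: 12 + 9 = 21.
No cover costs less than 21.

21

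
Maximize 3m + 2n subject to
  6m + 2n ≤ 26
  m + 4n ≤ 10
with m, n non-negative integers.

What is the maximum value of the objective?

(m,n)=(4,1): 6·4+2·1=26≤26, 1·4+4·1=8≤10, objective 14.
(m,n)=(4,0): 6·4+2·0=24≤26, 1·4+4·0=4≤10, objective 12.
(m,n)=(3,1): 6·3+2·1=20≤26, 1·3+4·1=7≤10, objective 11.
(m,n)=(2,2): 6·2+2·2=16≤26, 1·2+4·2=10≤10, objective 10.
No feasible integer point exceeds 14.

14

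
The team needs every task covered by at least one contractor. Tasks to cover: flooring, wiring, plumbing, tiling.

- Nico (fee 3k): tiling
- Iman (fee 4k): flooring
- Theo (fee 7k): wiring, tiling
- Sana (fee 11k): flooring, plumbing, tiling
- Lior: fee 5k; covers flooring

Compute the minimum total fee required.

18

This is an integer covering problem.
The greedy cost-per-new-task heuristic would pick Nico, Iman, Theo, and Sana for 25, but a cheaper cover exists.
Choose Theo and Sana: together they cover flooring, wiring, plumbing, tiling — every task.
Total fee: 7 + 11 = 18.
No cover costs less than 18.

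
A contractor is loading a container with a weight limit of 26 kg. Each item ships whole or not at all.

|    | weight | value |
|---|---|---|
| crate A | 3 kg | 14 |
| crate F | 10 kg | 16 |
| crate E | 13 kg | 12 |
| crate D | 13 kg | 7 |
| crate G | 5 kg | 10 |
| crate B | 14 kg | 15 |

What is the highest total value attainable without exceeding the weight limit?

42

Treat it as a binary knapsack problem.
crate A + crate F + crate E: weight 3 + 10 + 13 = 26 ≤ 26, value 14 + 16 + 12 = 42.
crate A + crate F + crate G: weight 3 + 10 + 5 = 18 ≤ 26, value 14 + 16 + 10 = 40.
Best is crate A, crate F, and crate E with total value 42.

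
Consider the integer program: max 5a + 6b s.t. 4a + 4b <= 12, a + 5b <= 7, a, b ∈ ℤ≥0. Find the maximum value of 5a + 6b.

16

(a,b)=(2,1): 4·2+4·1=12≤12, 1·2+5·1=7≤7, objective 16.
(a,b)=(3,0): 4·3+4·0=12≤12, 1·3+5·0=3≤7, objective 15.
(a,b)=(1,1): 4·1+4·1=8≤12, 1·1+5·1=6≤7, objective 11.
Maximum is 16 at (a,b)=(2,1).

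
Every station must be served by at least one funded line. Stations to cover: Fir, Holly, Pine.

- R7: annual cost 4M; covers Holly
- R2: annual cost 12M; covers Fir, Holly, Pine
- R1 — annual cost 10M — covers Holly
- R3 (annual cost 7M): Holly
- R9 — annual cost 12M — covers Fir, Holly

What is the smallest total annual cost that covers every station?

12

This is a weighted set-cover instance.
The greedy cost-per-new-station heuristic would pick R7 and R2 for 16, but a cheaper cover exists.
R2 alone covers Fir, Holly, Pine — every station.
Total annual cost: 12.
No cover costs less than 12.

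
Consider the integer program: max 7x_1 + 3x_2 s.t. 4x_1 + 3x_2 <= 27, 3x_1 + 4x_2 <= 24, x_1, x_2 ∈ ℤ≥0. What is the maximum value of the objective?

The continuous relaxation peaks at (6.75, 0) with value 47.25; rounding to a feasible lattice point costs some objective.
(x_1,x_2)=(6,1) is feasible, giving 45.
(x_1,x_2)=(6,0) is feasible, giving 42.
Maximum is 45 at (x_1,x_2)=(6,1).

45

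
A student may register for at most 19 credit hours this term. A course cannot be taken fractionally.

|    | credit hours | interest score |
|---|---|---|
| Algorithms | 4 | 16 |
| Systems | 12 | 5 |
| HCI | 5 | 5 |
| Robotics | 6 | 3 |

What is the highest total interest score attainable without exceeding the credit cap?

24

Allowing fractional choices, the relaxed optimum would be about 25.7, but courses are indivisible.
Algorithms + HCI + Robotics: credit hours 4 + 5 + 6 = 15 ≤ 19, interest score 16 + 5 + 3 = 24.
Algorithms + HCI: credit hours 4 + 5 = 9 ≤ 19, interest score 16 + 5 = 21.
Algorithms + Systems: credit hours 4 + 12 = 16 ≤ 19, interest score 16 + 5 = 21.
Best is Algorithms, HCI, and Robotics with total interest score 24.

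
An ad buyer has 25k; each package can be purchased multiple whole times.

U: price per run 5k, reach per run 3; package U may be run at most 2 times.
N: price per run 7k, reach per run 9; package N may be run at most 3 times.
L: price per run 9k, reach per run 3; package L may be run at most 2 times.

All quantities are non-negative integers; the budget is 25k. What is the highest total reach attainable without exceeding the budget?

2×U and 2×N: price 24 ≤ 25, reach 2·3 + 2·9 = 24.
3×N: price 21 ≤ 25, reach 3·9 = 27.
Best is 27.

27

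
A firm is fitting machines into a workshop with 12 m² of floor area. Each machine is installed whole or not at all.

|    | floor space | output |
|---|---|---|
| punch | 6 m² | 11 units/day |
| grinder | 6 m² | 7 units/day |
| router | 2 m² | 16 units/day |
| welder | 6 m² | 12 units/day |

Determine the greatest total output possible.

28

This is a 0-1 knapsack instance.
Allowing fractional choices, the relaxed optimum would be about 35.3, but machines are indivisible.
grinder + router: floor space 6 + 2 = 8 ≤ 12, output 7 + 16 = 23.
punch + router: floor space 6 + 2 = 8 ≤ 12, output 11 + 16 = 27.
router + welder: floor space 2 + 6 = 8 ≤ 12, output 16 + 12 = 28.
Best is router and welder with total output 28.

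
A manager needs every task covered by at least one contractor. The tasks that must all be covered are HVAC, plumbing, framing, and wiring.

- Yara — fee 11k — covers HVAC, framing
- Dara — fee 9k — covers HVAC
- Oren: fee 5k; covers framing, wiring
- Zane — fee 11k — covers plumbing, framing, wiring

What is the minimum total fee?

The greedy cost-per-new-task heuristic would pick Oren, Dara, and Zane for 25, but a cheaper cover exists.
Choose Dara and Zane: together they cover HVAC, plumbing, framing, wiring — every task.
Total fee: 9 + 11 = 20.
No cover costs less than 20.

20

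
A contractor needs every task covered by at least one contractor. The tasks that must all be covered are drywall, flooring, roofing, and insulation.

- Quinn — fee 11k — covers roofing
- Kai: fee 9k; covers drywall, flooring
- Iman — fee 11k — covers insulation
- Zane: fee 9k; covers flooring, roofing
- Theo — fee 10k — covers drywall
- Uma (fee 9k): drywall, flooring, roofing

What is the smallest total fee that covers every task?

This is an integer covering problem.
Choose Iman and Uma: together they cover drywall, flooring, roofing, insulation — every task.
Total fee: 11 + 9 = 20.
No cover costs less than 20.

20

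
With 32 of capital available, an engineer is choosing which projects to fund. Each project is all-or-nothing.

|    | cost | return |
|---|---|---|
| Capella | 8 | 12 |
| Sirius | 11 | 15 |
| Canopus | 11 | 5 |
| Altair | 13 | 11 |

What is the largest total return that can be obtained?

38

Treat it as a binary knapsack problem.
Capella + Sirius + Canopus: cost 8 + 11 + 11 = 30 ≤ 32, return 12 + 15 + 5 = 32.
Capella + Canopus + Altair: cost 8 + 11 + 13 = 32 ≤ 32, return 12 + 5 + 11 = 28.
Capella + Sirius + Altair: cost 8 + 11 + 13 = 32 ≤ 32, return 12 + 15 + 11 = 38.
Best is Capella, Sirius, and Altair with total return 38.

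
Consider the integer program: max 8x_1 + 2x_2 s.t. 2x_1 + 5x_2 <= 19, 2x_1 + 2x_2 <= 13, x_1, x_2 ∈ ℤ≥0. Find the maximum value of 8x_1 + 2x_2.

(x_1,x_2)=(6,0): 2·6+5·0=12≤19, 2·6+2·0=12≤13, objective 48.
(x_1,x_2)=(5,1): 2·5+5·1=15≤19, 2·5+2·1=12≤13, objective 42.
(x_1,x_2)=(5,0): 2·5+5·0=10≤19, 2·5+2·0=10≤13, objective 40.
No feasible integer point exceeds 48.

48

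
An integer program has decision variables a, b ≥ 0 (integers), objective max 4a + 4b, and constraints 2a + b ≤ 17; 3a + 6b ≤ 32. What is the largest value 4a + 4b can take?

(a,b)=(8,1) is feasible, giving 36.
(a,b)=(6,2) is feasible, giving 32.
Maximum is 36 at (a,b)=(8,1).

36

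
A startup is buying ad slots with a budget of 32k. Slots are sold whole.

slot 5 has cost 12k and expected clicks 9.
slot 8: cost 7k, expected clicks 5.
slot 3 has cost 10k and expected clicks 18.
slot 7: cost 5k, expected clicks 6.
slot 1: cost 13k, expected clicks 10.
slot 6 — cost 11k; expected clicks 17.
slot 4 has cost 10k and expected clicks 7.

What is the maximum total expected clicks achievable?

Treat it as a binary knapsack problem.
Take slot 3, slot 6, and slot 4: cost 10 + 11 + 10 = 31 ≤ 32, expected clicks 18 + 17 + 7 = 42.
No other feasible combination does better.

42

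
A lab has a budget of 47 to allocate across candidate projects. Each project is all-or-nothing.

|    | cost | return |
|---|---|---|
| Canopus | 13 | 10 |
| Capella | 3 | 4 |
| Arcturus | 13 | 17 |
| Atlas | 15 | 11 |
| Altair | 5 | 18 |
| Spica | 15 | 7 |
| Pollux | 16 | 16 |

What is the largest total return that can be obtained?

Capella + Arcturus + Altair + Pollux: cost 3 + 13 + 5 + 16 = 37 ≤ 47, return 4 + 17 + 18 + 16 = 55.
Canopus + Arcturus + Atlas + Altair: cost 13 + 13 + 15 + 5 = 46 ≤ 47, return 10 + 17 + 11 + 18 = 56.
Canopus + Arcturus + Altair + Pollux: cost 13 + 13 + 5 + 16 = 47 ≤ 47, return 10 + 17 + 18 + 16 = 61.
Best is Canopus, Arcturus, Altair, and Pollux with total return 61.

61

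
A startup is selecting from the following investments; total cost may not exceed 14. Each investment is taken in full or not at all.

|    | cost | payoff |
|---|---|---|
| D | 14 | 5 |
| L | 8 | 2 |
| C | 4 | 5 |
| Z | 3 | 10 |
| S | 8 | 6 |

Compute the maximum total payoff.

Take Z and S: cost 3 + 8 = 11 ≤ 14, payoff 10 + 6 = 16.
No other feasible combination does better.

16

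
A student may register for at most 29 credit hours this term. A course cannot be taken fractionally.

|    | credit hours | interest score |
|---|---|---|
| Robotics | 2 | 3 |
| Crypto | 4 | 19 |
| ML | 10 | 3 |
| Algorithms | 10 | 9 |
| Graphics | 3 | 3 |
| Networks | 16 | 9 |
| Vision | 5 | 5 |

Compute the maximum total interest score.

39

Take Robotics, Crypto, Algorithms, Graphics, and Vision: credit hours 2 + 4 + 10 + 3 + 5 = 24 ≤ 29, interest score 3 + 19 + 9 + 3 + 5 = 39.
No other feasible combination does better.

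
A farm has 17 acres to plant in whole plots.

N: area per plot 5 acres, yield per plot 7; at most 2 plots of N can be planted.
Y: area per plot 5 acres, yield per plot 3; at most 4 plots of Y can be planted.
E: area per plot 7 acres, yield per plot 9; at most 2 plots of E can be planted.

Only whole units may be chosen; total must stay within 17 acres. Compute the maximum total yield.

Take 2×N and 1×E: area 17 ≤ 17, yield 2·7 + 1·9 = 23.
N has the best ratio (7/5) and is taken to its limit of 2; remaining capacity is filled optimally with the others.

23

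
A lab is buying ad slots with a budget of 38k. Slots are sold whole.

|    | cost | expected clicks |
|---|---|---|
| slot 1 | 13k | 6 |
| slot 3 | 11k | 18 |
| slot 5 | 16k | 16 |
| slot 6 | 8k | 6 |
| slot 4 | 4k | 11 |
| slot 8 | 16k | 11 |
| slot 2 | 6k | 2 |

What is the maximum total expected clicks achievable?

Allowing fractional choices, the relaxed optimum would be about 50.2, but ad slots are indivisible.
slot 3 + slot 5 + slot 4 + slot 2: cost 11 + 16 + 4 + 6 = 37 ≤ 38, expected clicks 18 + 16 + 11 + 2 = 47.
slot 3 + slot 5 + slot 4: cost 11 + 16 + 4 = 31 ≤ 38, expected clicks 18 + 16 + 11 = 45.
slot 3 + slot 4 + slot 8 + slot 2: cost 11 + 4 + 16 + 6 = 37 ≤ 38, expected clicks 18 + 11 + 11 + 2 = 42.
Best is slot 3, slot 5, slot 4, and slot 2 with total expected clicks 47.

47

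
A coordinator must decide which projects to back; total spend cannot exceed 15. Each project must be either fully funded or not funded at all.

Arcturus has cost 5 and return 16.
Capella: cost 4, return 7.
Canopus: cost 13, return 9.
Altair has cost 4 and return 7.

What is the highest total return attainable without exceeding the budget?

Take Arcturus, Capella, and Altair: cost 5 + 4 + 4 = 13 ≤ 15, return 16 + 7 + 7 = 30.
No other feasible combination does better.

30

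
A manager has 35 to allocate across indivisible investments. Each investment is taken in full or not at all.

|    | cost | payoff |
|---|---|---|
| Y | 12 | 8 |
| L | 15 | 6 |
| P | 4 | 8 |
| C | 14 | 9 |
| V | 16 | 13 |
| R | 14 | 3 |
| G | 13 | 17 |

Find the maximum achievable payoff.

38

Allowing fractional choices, the relaxed optimum would be about 39.3, but investments are indivisible.
P + C + G: cost 4 + 14 + 13 = 31 ≤ 35, payoff 8 + 9 + 17 = 34.
P + V + G: cost 4 + 16 + 13 = 33 ≤ 35, payoff 8 + 13 + 17 = 38.
Best is P, V, and G with total payoff 38.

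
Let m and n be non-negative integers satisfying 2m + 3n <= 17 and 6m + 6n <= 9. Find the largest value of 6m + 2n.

The continuous relaxation peaks at (1.5, 0) with value 9.00; rounding to a feasible lattice point costs some objective.
(m,n)=(1,0) is feasible, giving 6.
(m,n)=(0,1) is feasible, giving 2.
No feasible integer point exceeds 6.

6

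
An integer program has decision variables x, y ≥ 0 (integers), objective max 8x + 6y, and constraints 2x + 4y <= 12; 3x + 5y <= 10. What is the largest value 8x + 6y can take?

Relaxing integrality, the LP optimum is 26.67 at (x,y) = (3.33, 0), which is not an integer point.
(x,y)=(3,0): 2·3+4·0=6≤12, 3·3+5·0=9≤10, objective 24.
(x,y)=(2,0): 2·2+4·0=4≤12, 3·2+5·0=6≤10, objective 16.
The best lattice point is (3,0), giving 24.

24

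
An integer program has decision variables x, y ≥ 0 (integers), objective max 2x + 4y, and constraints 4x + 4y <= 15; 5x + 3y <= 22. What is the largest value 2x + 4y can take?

Relaxing integrality, the LP optimum is 15.00 at (x,y) = (0, 3.75), which is not an integer point.
(x,y)=(0,3): 4·0+4·3=12≤15, 5·0+3·3=9≤22, objective 12.
(x,y)=(1,2): 4·1+4·2=12≤15, 5·1+3·2=11≤22, objective 10.
Maximum is 12 at (x,y)=(0,3).

12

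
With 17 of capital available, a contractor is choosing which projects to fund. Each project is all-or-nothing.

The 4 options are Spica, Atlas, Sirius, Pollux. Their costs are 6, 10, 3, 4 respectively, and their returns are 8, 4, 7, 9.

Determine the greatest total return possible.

Treat it as a binary knapsack problem.
Take Spica, Sirius, and Pollux: cost 6 + 3 + 4 = 13 ≤ 17, return 8 + 7 + 9 = 24.
No other feasible combination does better.

24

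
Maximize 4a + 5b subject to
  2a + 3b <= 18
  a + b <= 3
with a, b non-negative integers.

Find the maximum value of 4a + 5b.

(a,b)=(0,3): 2·0+3·3=9≤18, 1·0+1·3=3≤3, objective 15.
(a,b)=(1,2): 2·1+3·2=8≤18, 1·1+1·2=3≤3, objective 14.
(a,b)=(0,2): 2·0+3·2=6≤18, 1·0+1·2=2≤3, objective 10.
The best lattice point is (0,3), giving 15.

15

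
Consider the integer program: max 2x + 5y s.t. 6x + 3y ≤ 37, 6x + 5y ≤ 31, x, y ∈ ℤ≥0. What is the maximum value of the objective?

30

(x,y)=(0,6): 6·0+3·6=18≤37, 6·0+5·6=30≤31, objective 30.
(x,y)=(1,5): 6·1+3·5=21≤37, 6·1+5·5=31≤31, objective 27.
(x,y)=(0,5): 6·0+3·5=15≤37, 6·0+5·5=25≤31, objective 25.
The best lattice point is (0,6), giving 30.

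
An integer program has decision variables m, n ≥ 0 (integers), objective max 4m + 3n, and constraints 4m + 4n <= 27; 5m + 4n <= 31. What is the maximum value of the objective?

The continuous relaxation peaks at (6.2, 0) with value 24.80; rounding to a feasible lattice point costs some objective.
(m,n)=(6,0): 4·6+4·0=24≤27, 5·6+4·0=30≤31, objective 24.
(m,n)=(5,1): 4·5+4·1=24≤27, 5·5+4·1=29≤31, objective 23.
(m,n)=(5,0): 4·5+4·0=20≤27, 5·5+4·0=25≤31, objective 20.
No feasible integer point exceeds 24.

24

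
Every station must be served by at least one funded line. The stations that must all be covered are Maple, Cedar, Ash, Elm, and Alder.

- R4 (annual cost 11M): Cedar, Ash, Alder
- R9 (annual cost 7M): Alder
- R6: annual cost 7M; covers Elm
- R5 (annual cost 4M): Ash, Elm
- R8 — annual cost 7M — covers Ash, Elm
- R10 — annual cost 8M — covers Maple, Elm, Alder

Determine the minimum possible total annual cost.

The greedy cost-per-new-station heuristic would pick R5, R10, and R4 for 23, but a cheaper cover exists.
Choose R4 and R10: together they cover Maple, Cedar, Ash, Elm, Alder — every station.
Total annual cost: 11 + 8 = 19.
No cover costs less than 19.

19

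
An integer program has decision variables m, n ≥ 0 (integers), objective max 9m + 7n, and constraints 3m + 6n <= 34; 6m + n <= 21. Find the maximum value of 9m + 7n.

The continuous relaxation peaks at (2.79, 4.27) with value 55.00; rounding to a feasible lattice point costs some objective.
(m,n)=(3,3): 3·3+6·3=27≤34, 6·3+1·3=21≤21, objective 48.
(m,n)=(2,4): 3·2+6·4=30≤34, 6·2+1·4=16≤21, objective 46.
The best lattice point is (3,3), giving 48.

48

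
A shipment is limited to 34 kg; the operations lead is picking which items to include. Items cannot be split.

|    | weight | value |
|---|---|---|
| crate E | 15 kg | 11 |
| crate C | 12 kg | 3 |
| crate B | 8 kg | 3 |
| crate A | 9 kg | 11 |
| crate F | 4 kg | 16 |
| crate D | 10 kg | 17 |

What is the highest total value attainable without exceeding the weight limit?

47

This is a 0-1 knapsack instance.
Take crate B, crate A, crate F, and crate D: weight 8 + 9 + 4 + 10 = 31 ≤ 34, value 3 + 11 + 16 + 17 = 47.
No other feasible combination does better.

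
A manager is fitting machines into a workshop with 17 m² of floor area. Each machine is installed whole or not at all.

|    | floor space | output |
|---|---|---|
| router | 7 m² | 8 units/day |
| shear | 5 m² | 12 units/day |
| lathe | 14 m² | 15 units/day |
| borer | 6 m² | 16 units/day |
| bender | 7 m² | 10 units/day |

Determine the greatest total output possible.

28

Take shear and borer: floor space 5 + 6 = 11 ≤ 17, output 12 + 16 = 28.
No other feasible combination does better.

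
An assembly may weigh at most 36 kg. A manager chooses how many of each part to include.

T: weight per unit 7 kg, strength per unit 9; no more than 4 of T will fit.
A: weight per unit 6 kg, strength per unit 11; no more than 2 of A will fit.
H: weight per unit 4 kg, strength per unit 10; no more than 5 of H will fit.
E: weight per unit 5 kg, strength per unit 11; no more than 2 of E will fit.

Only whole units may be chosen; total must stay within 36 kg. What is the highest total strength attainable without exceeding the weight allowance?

83

1×A, 5×H, and 2×E: weight 36 ≤ 36, strength 1·11 + 5·10 + 2·11 = 83.
2×A, 3×H, and 2×E: weight 34 ≤ 36, strength 2·11 + 3·10 + 2·11 = 74.
Best is 83.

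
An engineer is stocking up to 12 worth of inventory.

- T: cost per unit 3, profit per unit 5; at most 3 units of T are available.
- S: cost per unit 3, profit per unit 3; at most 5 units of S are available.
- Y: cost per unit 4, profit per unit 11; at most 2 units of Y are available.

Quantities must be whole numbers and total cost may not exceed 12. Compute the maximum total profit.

Take 1×T and 2×Y: cost 11 ≤ 12, profit 1·5 + 2·11 = 27.
Y has the best ratio (11/4) and is taken to its limit of 2; remaining capacity is filled optimally with the others.

27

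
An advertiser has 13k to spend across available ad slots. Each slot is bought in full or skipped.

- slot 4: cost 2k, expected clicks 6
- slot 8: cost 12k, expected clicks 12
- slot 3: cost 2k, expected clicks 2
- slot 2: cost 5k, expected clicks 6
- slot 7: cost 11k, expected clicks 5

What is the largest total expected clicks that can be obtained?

slot 8: cost 12 ≤ 13, expected clicks 12.
slot 4 + slot 3 + slot 2: cost 2 + 2 + 5 = 9 ≤ 13, expected clicks 6 + 2 + 6 = 14.
slot 4 + slot 2: cost 2 + 5 = 7 ≤ 13, expected clicks 6 + 6 = 12.
Best is slot 4, slot 3, and slot 2 with total expected clicks 14.

14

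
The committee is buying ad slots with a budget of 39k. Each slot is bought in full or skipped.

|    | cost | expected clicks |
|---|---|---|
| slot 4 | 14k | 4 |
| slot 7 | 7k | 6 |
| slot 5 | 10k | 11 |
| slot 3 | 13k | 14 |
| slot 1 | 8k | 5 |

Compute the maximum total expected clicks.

36

This is a 0-1 knapsack instance.
Allowing fractional choices, the relaxed optimum would be about 36.3, but ad slots are indivisible.
slot 7 + slot 5 + slot 3: cost 7 + 10 + 13 = 30 ≤ 39, expected clicks 6 + 11 + 14 = 31.
slot 7 + slot 5 + slot 3 + slot 1: cost 7 + 10 + 13 + 8 = 38 ≤ 39, expected clicks 6 + 11 + 14 + 5 = 36.
Best is slot 7, slot 5, slot 3, and slot 1 with total expected clicks 36.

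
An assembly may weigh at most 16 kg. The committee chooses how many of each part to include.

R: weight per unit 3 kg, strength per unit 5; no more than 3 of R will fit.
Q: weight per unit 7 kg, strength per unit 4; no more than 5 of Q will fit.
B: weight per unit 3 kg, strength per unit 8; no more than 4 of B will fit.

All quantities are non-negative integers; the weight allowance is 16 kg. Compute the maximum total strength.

37

This is a bounded integer knapsack.
Take 1×R and 4×B: weight 15 ≤ 16, strength 1·5 + 4·8 = 37.
B has the best ratio (8/3) and is taken to its limit of 4; remaining capacity is filled optimally with the others.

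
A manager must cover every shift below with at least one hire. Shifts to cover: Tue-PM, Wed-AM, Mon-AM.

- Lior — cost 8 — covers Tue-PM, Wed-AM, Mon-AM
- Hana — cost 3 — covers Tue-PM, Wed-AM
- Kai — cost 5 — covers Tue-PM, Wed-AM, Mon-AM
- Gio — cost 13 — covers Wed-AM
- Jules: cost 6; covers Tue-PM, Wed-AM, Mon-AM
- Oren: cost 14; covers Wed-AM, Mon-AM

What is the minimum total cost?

5

This is an integer covering problem.
The greedy cost-per-new-shift heuristic would pick Hana and Kai for 8, but a cheaper cover exists.
Kai alone covers Tue-PM, Wed-AM, Mon-AM — every shift.
Total cost: 5.
No cover costs less than 5.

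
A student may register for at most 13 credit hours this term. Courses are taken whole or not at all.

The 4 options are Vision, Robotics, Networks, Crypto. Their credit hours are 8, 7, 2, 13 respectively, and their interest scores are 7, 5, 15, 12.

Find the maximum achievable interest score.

Robotics + Networks: credit hours 7 + 2 = 9 ≤ 13, interest score 5 + 15 = 20.
Vision + Networks: credit hours 8 + 2 = 10 ≤ 13, interest score 7 + 15 = 22.
Best is Vision and Networks with total interest score 22.

22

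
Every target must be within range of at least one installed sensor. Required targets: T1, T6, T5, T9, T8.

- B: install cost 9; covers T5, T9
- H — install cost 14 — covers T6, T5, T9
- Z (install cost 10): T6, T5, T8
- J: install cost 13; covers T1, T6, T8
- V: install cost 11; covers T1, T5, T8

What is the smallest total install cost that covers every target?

This is an integer covering problem.
The greedy cost-per-new-target heuristic would pick Z, B, and V for 30, but a cheaper cover exists.
Choose B and J: together they cover T1, T6, T5, T9, T8 — every target.
Total install cost: 9 + 13 = 22.
No cover costs less than 22.

22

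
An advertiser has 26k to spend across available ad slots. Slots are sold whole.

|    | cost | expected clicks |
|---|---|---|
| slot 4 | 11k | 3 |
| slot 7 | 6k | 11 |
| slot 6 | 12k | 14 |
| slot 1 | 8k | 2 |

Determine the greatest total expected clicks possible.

27

Allowing fractional choices, the relaxed optimum would be about 27.2, but ad slots are indivisible.
slot 4 + slot 6: cost 11 + 12 = 23 ≤ 26, expected clicks 3 + 14 = 17.
slot 7 + slot 6 + slot 1: cost 6 + 12 + 8 = 26 ≤ 26, expected clicks 11 + 14 + 2 = 27.
slot 7 + slot 6: cost 6 + 12 = 18 ≤ 26, expected clicks 11 + 14 = 25.
Best is slot 7, slot 6, and slot 1 with total expected clicks 27.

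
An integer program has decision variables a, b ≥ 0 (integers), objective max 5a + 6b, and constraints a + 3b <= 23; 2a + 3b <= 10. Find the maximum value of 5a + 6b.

(a,b)=(5,0): 1·5+3·0=5≤23, 2·5+3·0=10≤10, objective 25.
(a,b)=(4,0): 1·4+3·0=4≤23, 2·4+3·0=8≤10, objective 20.
Maximum is 25 at (a,b)=(5,0).

25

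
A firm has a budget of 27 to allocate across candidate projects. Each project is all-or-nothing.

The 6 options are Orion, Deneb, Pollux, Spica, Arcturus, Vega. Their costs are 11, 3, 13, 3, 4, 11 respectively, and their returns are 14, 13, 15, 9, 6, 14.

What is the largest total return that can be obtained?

43

Allowing fractional choices, the relaxed optimum would be about 49.6, but projects are indivisible.
Deneb + Pollux + Spica + Arcturus: cost 3 + 13 + 3 + 4 = 23 ≤ 27, return 13 + 15 + 9 + 6 = 43.
Orion + Deneb + Spica + Arcturus: cost 11 + 3 + 3 + 4 = 21 ≤ 27, return 14 + 13 + 9 + 6 = 42.
Deneb + Spica + Arcturus + Vega: cost 3 + 3 + 4 + 11 = 21 ≤ 27, return 13 + 9 + 6 + 14 = 42.
Best is Deneb, Pollux, Spica, and Arcturus with total return 43.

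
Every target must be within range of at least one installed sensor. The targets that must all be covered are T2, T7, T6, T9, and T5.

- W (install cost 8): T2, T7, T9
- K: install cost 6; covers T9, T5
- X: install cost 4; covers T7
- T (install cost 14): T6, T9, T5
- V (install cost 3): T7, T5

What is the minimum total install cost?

Choose W and T: together they cover T2, T7, T6, T9, T5 — every target.
Total install cost: 8 + 14 = 22.

22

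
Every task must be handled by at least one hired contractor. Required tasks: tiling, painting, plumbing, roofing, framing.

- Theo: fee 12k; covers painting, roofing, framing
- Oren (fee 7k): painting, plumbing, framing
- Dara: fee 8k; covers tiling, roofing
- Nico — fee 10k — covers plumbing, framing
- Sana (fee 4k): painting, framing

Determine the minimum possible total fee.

This is an integer covering problem.
The greedy cost-per-new-task heuristic would pick Sana, Dara, and Oren for 19, but a cheaper cover exists.
Choose Oren and Dara: together they cover tiling, painting, plumbing, roofing, framing — every task.
Total fee: 7 + 8 = 15.
No cover costs less than 15.

15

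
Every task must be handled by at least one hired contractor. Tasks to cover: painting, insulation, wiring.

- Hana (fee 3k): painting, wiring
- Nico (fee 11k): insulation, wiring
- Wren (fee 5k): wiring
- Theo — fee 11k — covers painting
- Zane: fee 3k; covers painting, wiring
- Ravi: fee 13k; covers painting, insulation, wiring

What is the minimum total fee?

This is a weighted set-cover instance.
The greedy cost-per-new-task heuristic would pick Hana and Nico for 14, but a cheaper cover exists.
Ravi alone covers painting, insulation, wiring — every task.
Total fee: 13.
No cover costs less than 13.

13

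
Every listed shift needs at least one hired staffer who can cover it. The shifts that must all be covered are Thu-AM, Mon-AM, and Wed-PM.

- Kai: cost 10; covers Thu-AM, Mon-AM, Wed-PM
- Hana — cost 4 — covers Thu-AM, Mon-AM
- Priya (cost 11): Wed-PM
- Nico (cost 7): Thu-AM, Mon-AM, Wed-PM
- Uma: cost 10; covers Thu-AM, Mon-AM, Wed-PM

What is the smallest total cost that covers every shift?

The greedy cost-per-new-shift heuristic would pick Hana and Nico for 11, but a cheaper cover exists.
Nico alone covers Thu-AM, Mon-AM, Wed-PM — every shift.
Total cost: 7.
No cover costs less than 7.

7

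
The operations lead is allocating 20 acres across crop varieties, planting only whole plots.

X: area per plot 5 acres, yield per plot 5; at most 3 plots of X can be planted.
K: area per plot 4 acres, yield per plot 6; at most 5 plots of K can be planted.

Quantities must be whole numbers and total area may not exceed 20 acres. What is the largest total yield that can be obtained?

30

K has the best ratio (6/4); taking only K gives at most 5×6 = 30 (stopped by the area limit).
Optimal: 5×K: area 20 ≤ 20, yield 5·6 = 30.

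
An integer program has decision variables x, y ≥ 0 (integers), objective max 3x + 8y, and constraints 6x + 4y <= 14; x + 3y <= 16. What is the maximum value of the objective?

(x,y)=(0,3): 6·0+4·3=12≤14, 1·0+3·3=9≤16, objective 24.
(x,y)=(1,2): 6·1+4·2=14≤14, 1·1+3·2=7≤16, objective 19.
(x,y)=(0,2): 6·0+4·2=8≤14, 1·0+3·2=6≤16, objective 16.
No feasible integer point exceeds 24.

24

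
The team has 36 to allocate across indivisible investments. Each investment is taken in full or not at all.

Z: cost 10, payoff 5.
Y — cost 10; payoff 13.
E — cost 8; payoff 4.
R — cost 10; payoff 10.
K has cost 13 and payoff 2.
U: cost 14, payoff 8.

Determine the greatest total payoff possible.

31

Treat it as a binary knapsack problem.
Z + Y + R: cost 10 + 10 + 10 = 30 ≤ 36, payoff 5 + 13 + 10 = 28.
Y + R + U: cost 10 + 10 + 14 = 34 ≤ 36, payoff 13 + 10 + 8 = 31.
Y + E + R: cost 10 + 8 + 10 = 28 ≤ 36, payoff 13 + 4 + 10 = 27.
Best is Y, R, and U with total payoff 31.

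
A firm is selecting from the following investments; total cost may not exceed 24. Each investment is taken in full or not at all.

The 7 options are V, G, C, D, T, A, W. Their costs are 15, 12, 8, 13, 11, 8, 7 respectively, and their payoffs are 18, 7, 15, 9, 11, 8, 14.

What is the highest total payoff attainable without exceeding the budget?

37

This is an integer program with binary decision variables.
Allowing fractional choices, the relaxed optimum would be about 39.8, but investments are indivisible.
V + C: cost 15 + 8 = 23 ≤ 24, payoff 18 + 15 = 33.
C + A + W: cost 8 + 8 + 7 = 23 ≤ 24, payoff 15 + 8 + 14 = 37.
V + W: cost 15 + 7 = 22 ≤ 24, payoff 18 + 14 = 32.
Best is C, A, and W with total payoff 37.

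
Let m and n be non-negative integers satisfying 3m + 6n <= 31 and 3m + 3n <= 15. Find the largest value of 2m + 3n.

(m,n)=(0,5): 3·0+6·5=30≤31, 3·0+3·5=15≤15, objective 15.
(m,n)=(1,4): 3·1+6·4=27≤31, 3·1+3·4=15≤15, objective 14.
(m,n)=(0,4): 3·0+6·4=24≤31, 3·0+3·4=12≤15, objective 12.
The best lattice point is (0,5), giving 15.

15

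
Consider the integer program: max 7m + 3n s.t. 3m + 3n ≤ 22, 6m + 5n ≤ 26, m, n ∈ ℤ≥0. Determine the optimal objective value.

(m,n)=(4,0): 3·4+3·0=12≤22, 6·4+5·0=24≤26, objective 28.
(m,n)=(3,1): 3·3+3·1=12≤22, 6·3+5·1=23≤26, objective 24.
(m,n)=(3,0): 3·3+3·0=9≤22, 6·3+5·0=18≤26, objective 21.
No feasible integer point exceeds 28.

28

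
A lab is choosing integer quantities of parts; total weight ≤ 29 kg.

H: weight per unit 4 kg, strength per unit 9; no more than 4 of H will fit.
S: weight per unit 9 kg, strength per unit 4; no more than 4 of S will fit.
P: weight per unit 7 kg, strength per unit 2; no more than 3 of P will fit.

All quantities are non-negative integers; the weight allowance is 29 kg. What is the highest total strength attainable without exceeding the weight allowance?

40

H has the best ratio (9/4); taking only H gives at most 4×9 = 36 (stopped by the supply cap of 4).
Mixing does better — 4×H and 1×S: weight 25 ≤ 29, strength 4·9 + 1·4 = 40.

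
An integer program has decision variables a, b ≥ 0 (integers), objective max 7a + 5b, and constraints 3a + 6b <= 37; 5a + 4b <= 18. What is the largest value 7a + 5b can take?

Relaxing integrality, the LP optimum is 25.20 at (a,b) = (3.6, 0), which is not an integer point.
(a,b)=(2,2): 3·2+6·2=18≤37, 5·2+4·2=18≤18, objective 24.
(a,b)=(1,3): 3·1+6·3=21≤37, 5·1+4·3=17≤18, objective 22.
(a,b)=(3,0): 3·3+6·0=9≤37, 5·3+4·0=15≤18, objective 21.
(a,b)=(2,1): 3·2+6·1=12≤37, 5·2+4·1=14≤18, objective 19.
Maximum is 24 at (a,b)=(2,2).

24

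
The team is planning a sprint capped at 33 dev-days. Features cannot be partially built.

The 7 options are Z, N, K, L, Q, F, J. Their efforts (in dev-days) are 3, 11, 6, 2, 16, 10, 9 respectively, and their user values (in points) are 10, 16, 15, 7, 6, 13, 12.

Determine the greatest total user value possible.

61

This is a 0-1 knapsack instance.
Take Z, N, K, L, and F: effort 3 + 11 + 6 + 2 + 10 = 32 ≤ 33, user value 10 + 16 + 15 + 7 + 13 = 61.
No other feasible combination does better.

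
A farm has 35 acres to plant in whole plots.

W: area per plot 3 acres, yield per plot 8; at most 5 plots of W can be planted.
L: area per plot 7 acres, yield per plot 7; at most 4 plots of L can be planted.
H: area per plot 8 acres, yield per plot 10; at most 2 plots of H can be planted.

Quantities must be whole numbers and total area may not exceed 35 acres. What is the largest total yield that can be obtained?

W has the best ratio (8/3); taking only W gives at most 5×8 = 40 (stopped by the supply cap of 5).
Mixing does better — 5×W and 2×H: area 31 ≤ 35, yield 5·8 + 2·10 = 60.

60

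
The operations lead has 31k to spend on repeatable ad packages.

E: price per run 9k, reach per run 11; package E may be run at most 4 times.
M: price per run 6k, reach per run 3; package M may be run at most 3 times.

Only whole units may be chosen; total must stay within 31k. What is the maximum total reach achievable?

This is a bounded integer knapsack.
3×E: price 27 ≤ 31, reach 3·11 = 33.
2×E and 2×M: price 30 ≤ 31, reach 2·11 + 2·3 = 28.
Best is 33.

33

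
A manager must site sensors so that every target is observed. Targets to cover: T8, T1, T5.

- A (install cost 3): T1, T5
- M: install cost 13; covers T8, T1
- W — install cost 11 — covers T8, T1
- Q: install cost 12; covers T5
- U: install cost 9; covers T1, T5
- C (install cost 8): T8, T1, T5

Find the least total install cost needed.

8

This is a weighted set-cover instance.
C alone covers T8, T1, T5 — every target.
Total install cost: 8.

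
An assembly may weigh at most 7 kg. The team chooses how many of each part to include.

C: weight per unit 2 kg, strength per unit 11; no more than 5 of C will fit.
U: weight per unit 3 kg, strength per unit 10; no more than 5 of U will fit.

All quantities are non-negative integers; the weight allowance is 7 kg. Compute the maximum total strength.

33

Take 3×C: weight 6 ≤ 7, strength 3·11 = 33.
No other integer combination yields more.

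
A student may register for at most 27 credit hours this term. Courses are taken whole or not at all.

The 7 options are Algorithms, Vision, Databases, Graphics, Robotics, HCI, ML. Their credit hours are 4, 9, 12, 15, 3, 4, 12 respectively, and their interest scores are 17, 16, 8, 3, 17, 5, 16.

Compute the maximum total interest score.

55

Treat it as a binary knapsack problem.
Algorithms + Robotics + HCI + ML: credit hours 4 + 3 + 4 + 12 = 23 ≤ 27, interest score 17 + 17 + 5 + 16 = 55.
Algorithms + Vision + Robotics + HCI: credit hours 4 + 9 + 3 + 4 = 20 ≤ 27, interest score 17 + 16 + 17 + 5 = 55.
Algorithms + Vision + Robotics: credit hours 4 + 9 + 3 = 16 ≤ 27, interest score 17 + 16 + 17 = 50.
The maximum interest score is 55; one optimal choice is Algorithms, Vision, Robotics, and HCI.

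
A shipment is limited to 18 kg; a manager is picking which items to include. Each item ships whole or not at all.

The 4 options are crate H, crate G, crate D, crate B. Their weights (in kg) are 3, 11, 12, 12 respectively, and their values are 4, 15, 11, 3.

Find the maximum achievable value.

19

This is an integer program with binary decision variables.
Allowing fractional choices, the relaxed optimum would be about 22.7, but items are indivisible.
crate G: weight 11 ≤ 18, value 15.
crate H + crate G: weight 3 + 11 = 14 ≤ 18, value 4 + 15 = 19.
crate H + crate D: weight 3 + 12 = 15 ≤ 18, value 4 + 11 = 15.
Best is crate H and crate G with total value 19.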